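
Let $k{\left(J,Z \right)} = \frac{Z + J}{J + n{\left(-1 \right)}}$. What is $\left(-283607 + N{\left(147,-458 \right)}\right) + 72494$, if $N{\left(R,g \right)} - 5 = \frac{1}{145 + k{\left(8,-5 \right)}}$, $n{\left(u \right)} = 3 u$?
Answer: $- \frac{153686619}{728} \approx -2.1111 \cdot 10^{5}$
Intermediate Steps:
$k{\left(J,Z \right)} = \frac{J + Z}{-3 + J}$ ($k{\left(J,Z \right)} = \frac{Z + J}{J + 3 \left(-1\right)} = \frac{J + Z}{J - 3} = \frac{J + Z}{-3 + J}$)
$N{\left(R,g \right)} = \frac{3645}{728}$ ($N{\left(R,g \right)} = 5 + \frac{1}{145 + \frac{8 - 5}{-3 + 8}} = 5 + \frac{1}{145 + \frac{1}{5} \cdot 3} = 5 + \frac{1}{145 + \frac{3}{5}} = 5 + \frac{1}{\frac{728}{5}} = 5 + \frac{5}{728} = \frac{3645}{728}$)
$\left(-283607 + N{\left(147,-458 \right)}\right) + 72494 = \left(-283607 + \frac{3645}{728}\right) + 72494 = - \frac{206462251}{728} + 72494 = - \frac{153686619}{728}$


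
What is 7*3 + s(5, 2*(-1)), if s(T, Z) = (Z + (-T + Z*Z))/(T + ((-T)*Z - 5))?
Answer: 207/10 ≈ 20.700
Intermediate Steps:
s(T, Z) = (Z + Z**2 - T)/(-5 + T - T*Z) (s(T, Z) = (Z + (-T + Z**2))/(T + (-T*Z - 5)) = (Z + (Z**2 - T))/(T + (-5 - T*Z)) = (Z + Z**2 - T)/(-5 + T - T*Z))
7*3 + s(5, 2*(-1)) = 7*3 + (5 - 2*(-1) - (2*(-1))**2)/(5 - 1*5 + 5*(2*(-1))) = 21 + (5 - 1*(-2) - 1*(-2)**2)/(5 - 5 + 5*(-2)) = 21 + (5 + 2 - 1*4)/(5 - 5 - 10) = 21 + (5 + 2 - 4)/(-10) = 21 - 1/10*3 = 21 - 3/10 = 207/10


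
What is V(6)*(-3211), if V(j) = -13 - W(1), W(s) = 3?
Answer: 51376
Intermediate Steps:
V(j) = -16 (V(j) = -13 - 1*3 = -13 - 3 = -16)
V(6)*(-3211) = -16*(-3211) = 51376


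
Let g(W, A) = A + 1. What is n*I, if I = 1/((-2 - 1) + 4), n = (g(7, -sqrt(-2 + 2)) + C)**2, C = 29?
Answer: 900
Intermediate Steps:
g(W, A) = 1 + A
n = 900 (n = ((1 - sqrt(-2 + 2)) + 29)**2 = ((1 - sqrt(0)) + 29)**2 = ((1 - 1*0) + 29)**2 = ((1 + 0) + 29)**2 = (1 + 29)**2 = 30**2 = 900)
I = 1 (I = 1/(-3 + 4) = 1/1 = 1)
n*I = 900*1 = 900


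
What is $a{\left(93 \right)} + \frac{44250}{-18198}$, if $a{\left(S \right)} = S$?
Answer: $\frac{274694}{3033} \approx 90.568$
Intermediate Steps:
$a{\left(93 \right)} + \frac{44250}{-18198} = 93 + \frac{44250}{-18198} = 93 + 44250 \left(- \frac{1}{18198}\right) = 93 - \frac{7375}{3033} = \frac{274694}{3033}$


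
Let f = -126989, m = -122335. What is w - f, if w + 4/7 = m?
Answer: 32574/7 ≈ 4653.4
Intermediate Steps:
w = -856349/7 (w = -4/7 - 122335 = -856349/7 ≈ -1.2234e+5)
w - f = -856349/7 - 1*(-126989) = -856349/7 + 126989 = 32574/7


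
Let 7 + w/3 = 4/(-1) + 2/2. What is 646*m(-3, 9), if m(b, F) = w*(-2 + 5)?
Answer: -58140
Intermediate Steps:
w = -30 (w = -21 + 3*(4/(-1) + 2/2) = -21 + 3*(4*(-1) + 2*(½)) = -21 + 3*(-4 + 1) = -21 + 3*(-3) = -21 - 9 = -30)
m(b, F) = -90 (m(b, F) = -30*(-2 + 5) = -30*3 = -90)
646*m(-3, 9) = 646*(-90) = -58140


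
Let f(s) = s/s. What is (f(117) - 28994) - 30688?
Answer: -59681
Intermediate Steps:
f(s) = 1
(f(117) - 28994) - 30688 = (1 - 28994) - 30688 = -28993 - 30688 = -59681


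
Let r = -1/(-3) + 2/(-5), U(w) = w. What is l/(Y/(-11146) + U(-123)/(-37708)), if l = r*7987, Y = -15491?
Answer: -1678441565108/4391291895 ≈ -382.22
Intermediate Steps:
r = -1/15 (r = -1*(-⅓) + 2*(-⅕) = ⅓ - ⅖ = -1/15 ≈ -0.066667)
l = -7987/15 (l = -1/15*7987 = -7987/15 ≈ -532.47)
l/(Y/(-11146) + U(-123)/(-37708)) = -7987/(15*(-15491/(-11146) - 123/(-37708))) = -7987/(15*(-15491*(-1/11146) - 123*(-1/37708))) = -7987/(15*(15491/11146 + 123/37708)) = -7987/(15*292752793/210146684) = -7987/15*210146684/292752793 = -1678441565108/4391291895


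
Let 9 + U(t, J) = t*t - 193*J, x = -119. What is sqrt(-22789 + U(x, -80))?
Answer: sqrt(6803) ≈ 82.480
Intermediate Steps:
U(t, J) = -9 + t**2 - 193*J (U(t, J) = -9 + (t*t - 193*J) = -9 + (t**2 - 193*J) = -9 + t**2 - 193*J)
sqrt(-22789 + U(x, -80)) = sqrt(-22789 + (-9 + (-119)**2 - 193*(-80))) = sqrt(-22789 + (-9 + 14161 + 15440)) = sqrt(-22789 + 29592) = sqrt(6803)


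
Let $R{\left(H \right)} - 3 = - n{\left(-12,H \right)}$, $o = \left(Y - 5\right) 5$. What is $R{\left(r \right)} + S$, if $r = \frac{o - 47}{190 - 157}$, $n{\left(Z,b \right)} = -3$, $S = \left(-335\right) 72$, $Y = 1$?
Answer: $-24114$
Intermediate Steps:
$o = -20$ ($o = \left(1 - 5\right) 5 = \left(-4\right) 5 = -20$)
$S = -24120$
$r = - \frac{67}{33}$ ($r = \frac{-20 - 47}{190 - 157} = - \frac{67}{33} \approx -2.0303$)
$R{\left(H \right)} = 6$ ($R{\left(H \right)} = 3 - -3 = 3 + 3 = 6$)
$R{\left(r \right)} + S = 6 - 24120 = -24114$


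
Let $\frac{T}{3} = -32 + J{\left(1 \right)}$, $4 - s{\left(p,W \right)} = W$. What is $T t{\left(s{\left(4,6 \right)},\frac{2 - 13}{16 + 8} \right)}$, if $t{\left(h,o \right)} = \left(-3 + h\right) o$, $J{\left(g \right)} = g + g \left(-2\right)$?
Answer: $- \frac{1815}{8} \approx -226.88$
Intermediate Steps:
$J{\left(g \right)} = - g$ ($J{\left(g \right)} = g - 2 g = - g$)
$s{\left(p,W \right)} = 4 - W$
$T = -99$ ($T = 3 \left(-32 - 1\right) = 3 \left(-33\right) = -99$)
$t{\left(h,o \right)} = o \left(-3 + h\right)$
$T t{\left(s{\left(4,6 \right)},\frac{2 - 13}{16 + 8} \right)} = - 99 \frac{2 - 13}{16 + 8} \left(-3 + \left(4 - 6\right)\right) = - 99 - \frac{11}{24} \left(-3 + \left(4 - 6\right)\right) = - 99 \left(-11\right) \frac{1}{24} \left(-3 - 2\right) = - 99 \left(\left(- \frac{11}{24}\right) \left(-5\right)\right) = \left(-99\right) \frac{55}{24} = - \frac{1815}{8}$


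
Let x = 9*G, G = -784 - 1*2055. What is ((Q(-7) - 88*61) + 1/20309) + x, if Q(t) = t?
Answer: -628076133/20309 ≈ -30926.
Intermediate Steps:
G = -2839 (G = -784 - 2055 = -2839)
x = -25551 (x = 9*(-2839) = -25551)
((Q(-7) - 88*61) + 1/20309) + x = ((-7 - 88*61) + 1/20309) - 25551 = ((-7 - 5368) + 1/20309) - 25551 = (-5375 + 1/20309) - 25551 = -109160874/20309 - 25551 = -628076133/20309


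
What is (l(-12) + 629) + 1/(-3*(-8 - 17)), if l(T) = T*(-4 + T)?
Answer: 61576/75 ≈ 821.01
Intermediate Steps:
(l(-12) + 629) + 1/(-3*(-8 - 17)) = (-12*(-4 - 12) + 629) + 1/(-3*(-8 - 17)) = (-12*(-16) + 629) + 1/(-3*(-25)) = (192 + 629) + 1/75 = 821 + 1/75 = 61576/75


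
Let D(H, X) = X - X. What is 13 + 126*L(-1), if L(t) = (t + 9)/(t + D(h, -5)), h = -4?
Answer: -995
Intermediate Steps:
D(H, X) = 0
L(t) = (9 + t)/t (L(t) = (t + 9)/(t + 0) = (9 + t)/t)
13 + 126*L(-1) = 13 + 126*((9 - 1)/(-1)) = 13 + 126*(-1*8) = 13 + 126*(-8) = 13 - 1008 = -995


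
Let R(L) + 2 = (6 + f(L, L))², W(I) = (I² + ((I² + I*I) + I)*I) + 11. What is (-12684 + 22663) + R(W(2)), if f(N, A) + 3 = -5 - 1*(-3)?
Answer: 9978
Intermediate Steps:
f(N, A) = -5 (f(N, A) = -3 + (-5 - 1*(-3)) = -3 + (-5 + 3) = -3 - 2 = -5)
W(I) = 11 + I² + I*(I + 2*I²) (W(I) = (I² + ((I² + I²) + I)*I) + 11 = (I² + (2*I² + I)*I) + 11 = (I² + (I + 2*I²)*I) + 11 = (I² + I*(I + 2*I²)) + 11 = 11 + I² + I*(I + 2*I²))
R(L) = -1 (R(L) = -2 + (6 - 5)² = -2 + 1² = -2 + 1 = -1)
(-12684 + 22663) + R(W(2)) = (-12684 + 22663) - 1 = 9979 - 1 = 9978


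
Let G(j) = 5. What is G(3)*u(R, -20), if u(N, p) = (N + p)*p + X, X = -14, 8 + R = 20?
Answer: 730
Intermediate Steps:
R = 12 (R = -8 + 20 = 12)
u(N, p) = -14 + p*(N + p) (u(N, p) = (N + p)*p - 14 = p*(N + p) - 14 = -14 + p*(N + p))
G(3)*u(R, -20) = 5*(-14 + (-20)² + 12*(-20)) = 5*(-14 + 400 - 240) = 5*146 = 730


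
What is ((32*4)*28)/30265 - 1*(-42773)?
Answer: 1294528429/30265 ≈ 42773.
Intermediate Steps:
((32*4)*28)/30265 - 1*(-42773) = (128*28)*(1/30265) + 42773 = 3584*(1/30265) + 42773 = 3584/30265 + 42773 = 1294528429/30265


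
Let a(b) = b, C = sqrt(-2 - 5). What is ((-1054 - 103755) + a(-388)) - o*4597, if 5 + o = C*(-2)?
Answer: -82212 + 9194*I*sqrt(7) ≈ -82212.0 + 24325.0*I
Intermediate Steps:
C = I*sqrt(7) (C = sqrt(-7) = I*sqrt(7) ≈ 2.6458*I)
o = -5 - 2*I*sqrt(7) (o = -5 + (I*sqrt(7))*(-2) = -5 - 2*I*sqrt(7) ≈ -5.0 - 5.2915*I)
((-1054 - 103755) + a(-388)) - o*4597 = ((-1054 - 103755) - 388) - (-5 - 2*I*sqrt(7))*4597 = (-104809 - 388) - (-22985 - 9194*I*sqrt(7)) = -105197 + (22985 + 9194*I*sqrt(7)) = -82212 + 9194*I*sqrt(7)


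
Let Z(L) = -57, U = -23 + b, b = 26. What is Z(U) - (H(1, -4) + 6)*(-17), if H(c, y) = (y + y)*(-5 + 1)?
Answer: 589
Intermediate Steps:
H(c, y) = -8*y (H(c, y) = (2*y)*(-4) = -8*y)
U = 3 (U = -23 + 26 = 3)
Z(U) - (H(1, -4) + 6)*(-17) = -57 - (-8*(-4) + 6)*(-17) = -57 - (32 + 6)*(-17) = -57 - 38*(-17) = -57 - 1*(-646) = -57 + 646 = 589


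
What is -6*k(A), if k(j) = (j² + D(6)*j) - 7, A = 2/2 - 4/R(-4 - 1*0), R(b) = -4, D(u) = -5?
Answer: 78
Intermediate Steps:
A = 2 (A = 2/2 - 4/(-4) = 2*(½) - 4*(-¼) = 1 + 1 = 2)
k(j) = -7 + j² - 5*j (k(j) = (j² - 5*j) - 7 = -7 + j² - 5*j)
-6*k(A) = -6*(-7 + 2² - 5*2) = -6*(-7 + 4 - 10) = -6*(-13) = 78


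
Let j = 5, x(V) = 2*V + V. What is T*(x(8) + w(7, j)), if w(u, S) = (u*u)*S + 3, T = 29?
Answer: 7888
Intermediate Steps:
x(V) = 3*V
w(u, S) = 3 + S*u² (w(u, S) = u²*S + 3 = S*u² + 3 = 3 + S*u²)
T*(x(8) + w(7, j)) = 29*(3*8 + (3 + 5*7²)) = 29*(24 + (3 + 5*49)) = 29*(24 + (3 + 245)) = 29*(24 + 248) = 29*272 = 7888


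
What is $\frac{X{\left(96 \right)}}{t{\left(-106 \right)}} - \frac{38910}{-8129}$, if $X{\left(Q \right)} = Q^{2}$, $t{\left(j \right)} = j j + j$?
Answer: $\frac{84664194}{15079295} \approx 5.6146$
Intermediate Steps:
$t{\left(j \right)} = j + j^{2}$ ($t{\left(j \right)} = j^{2} + j = j + j^{2}$)
$\frac{X{\left(96 \right)}}{t{\left(-106 \right)}} - \frac{38910}{-8129} = \frac{96^{2}}{\left(-106\right) \left(1 - 106\right)} - \frac{38910}{-8129} = \frac{9216}{\left(-106\right) \left(-105\right)} - - \frac{38910}{8129} = \frac{9216}{11130} + \frac{38910}{8129} = 9216 \cdot \frac{1}{11130} + \frac{38910}{8129} = \frac{1536}{1855} + \frac{38910}{8129} = \frac{84664194}{15079295}$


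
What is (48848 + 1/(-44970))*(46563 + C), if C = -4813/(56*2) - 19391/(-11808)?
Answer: 8446938760215218689/3717040320 ≈ 2.2725e+9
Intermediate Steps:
C = -3416257/82656 (C = -4813/112 - 19391*(-1/11808) = -4813*1/112 + 19391/11808 = -4813/112 + 19391/11808 = -3416257/82656 ≈ -41.331)
(48848 + 1/(-44970))*(46563 + C) = (48848 + 1/(-44970))*(46563 - 3416257/82656) = (48848 - 1/44970)*(3845295071/82656) = (2196694559/44970)*(3845295071/82656) = 8446938760215218689/3717040320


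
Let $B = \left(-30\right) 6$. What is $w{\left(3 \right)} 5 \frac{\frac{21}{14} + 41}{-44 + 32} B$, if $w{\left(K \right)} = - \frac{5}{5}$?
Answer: $- \frac{6375}{2} \approx -3187.5$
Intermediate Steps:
$w{\left(K \right)} = -1$ ($w{\left(K \right)} = \left(-5\right) \frac{1}{5} = -1$)
$B = -180$
$w{\left(3 \right)} 5 \frac{\frac{21}{14} + 41}{-44 + 32} B = \left(-1\right) 5 \frac{\frac{21}{14} + 41}{-44 + 32} \left(-180\right) = - 5 \frac{21 \cdot \frac{1}{14} + 41}{-12} \left(-180\right) = - 5 \left(\frac{3}{2} + 41\right) \left(- \frac{1}{12}\right) \left(-180\right) = - 5 \cdot \frac{85}{2} \left(- \frac{1}{12}\right) \left(-180\right) = \left(-5\right) \left(- \frac{85}{24}\right) \left(-180\right) = \frac{425}{24} \left(-180\right) = - \frac{6375}{2}$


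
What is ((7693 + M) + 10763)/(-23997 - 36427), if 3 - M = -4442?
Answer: -22901/60424 ≈ -0.37900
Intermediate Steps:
M = 4445 (M = 3 - 1*(-4442) = 3 + 4442 = 4445)
((7693 + M) + 10763)/(-23997 - 36427) = ((7693 + 4445) + 10763)/(-23997 - 36427) = (12138 + 10763)/(-60424) = 22901*(-1/60424) = -22901/60424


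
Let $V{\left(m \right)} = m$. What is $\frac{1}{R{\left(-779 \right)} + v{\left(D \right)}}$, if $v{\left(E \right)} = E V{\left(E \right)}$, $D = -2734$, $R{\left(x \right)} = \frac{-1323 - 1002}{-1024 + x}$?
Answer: $\frac{601}{4492329131} \approx 1.3378 \cdot 10^{-7}$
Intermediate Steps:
$R{\left(x \right)} = - \frac{2325}{-1024 + x}$
$v{\left(E \right)} = E^{2}$ ($v{\left(E \right)} = E E = E^{2}$)
$\frac{1}{R{\left(-779 \right)} + v{\left(D \right)}} = \frac{1}{- \frac{2325}{-1024 - 779} + \left(-2734\right)^{2}} = \frac{1}{- \frac{2325}{-1803} + 7474756} = \frac{1}{\left(-2325\right) \left(- \frac{1}{1803}\right) + 7474756} = \frac{1}{\frac{775}{601} + 7474756} = \frac{1}{\frac{4492329131}{601}} = \frac{601}{4492329131}$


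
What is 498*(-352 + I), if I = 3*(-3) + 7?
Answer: -176292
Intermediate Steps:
I = -2 (I = -9 + 7 = -2)
498*(-352 + I) = 498*(-352 - 2) = 498*(-354) = -176292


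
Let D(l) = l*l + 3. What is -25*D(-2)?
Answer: -175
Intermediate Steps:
D(l) = 3 + l² (D(l) = l² + 3 = 3 + l²)
-25*D(-2) = -25*(3 + (-2)²) = -25*(3 + 4) = -25*7 = -175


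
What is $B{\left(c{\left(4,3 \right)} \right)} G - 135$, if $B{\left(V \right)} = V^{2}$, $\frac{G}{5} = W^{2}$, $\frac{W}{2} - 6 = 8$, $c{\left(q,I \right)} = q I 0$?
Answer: $-135$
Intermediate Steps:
$c{\left(q,I \right)} = 0$ ($c{\left(q,I \right)} = I q 0 = 0$)
$W = 28$ ($W = 12 + 2 \cdot 8 = 12 + 16 = 28$)
$G = 3920$ ($G = 5 \cdot 28^{2} = 5 \cdot 784 = 3920$)
$B{\left(c{\left(4,3 \right)} \right)} G - 135 = 0^{2} \cdot 3920 - 135 = 0 \cdot 3920 - 135 = 0 - 135 = -135$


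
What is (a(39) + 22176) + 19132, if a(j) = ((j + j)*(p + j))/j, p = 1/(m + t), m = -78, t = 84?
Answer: 124159/3 ≈ 41386.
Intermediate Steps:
p = 1/6 (p = 1/(-78 + 84) = 1/6 ≈ 0.16667)
a(j) = 1/3 + 2*j (a(j) = ((j + j)*(1/6 + j))/j = ((2*j)*(1/6 + j))/j = (2*j*(1/6 + j))/j = 1/3 + 2*j)
(a(39) + 22176) + 19132 = ((1/3 + 2*39) + 22176) + 19132 = ((1/3 + 78) + 22176) + 19132 = (235/3 + 22176) + 19132 = 66763/3 + 19132 = 124159/3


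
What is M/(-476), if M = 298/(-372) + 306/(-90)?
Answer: 3907/442680 ≈ 0.0088258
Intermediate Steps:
M = -3907/930 (M = 298*(-1/372) + 306*(-1/90) = -149/186 - 17/5 = -3907/930 ≈ -4.2011)
M/(-476) = -3907/930/(-476) = -3907/930*(-1/476) = 3907/442680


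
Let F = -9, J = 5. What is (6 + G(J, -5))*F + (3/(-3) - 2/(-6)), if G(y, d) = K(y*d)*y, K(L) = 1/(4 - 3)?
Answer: -299/3 ≈ -99.667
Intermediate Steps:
K(L) = 1 (K(L) = 1/1 = 1)
G(y, d) = y (G(y, d) = 1*y = y)
(6 + G(J, -5))*F + (3/(-3) - 2/(-6)) = (6 + 5)*(-9) + (3/(-3) - 2/(-6)) = 11*(-9) + (3*(-⅓) - 2*(-⅙)) = -99 + (-1 + ⅓) = -99 - ⅔ = -299/3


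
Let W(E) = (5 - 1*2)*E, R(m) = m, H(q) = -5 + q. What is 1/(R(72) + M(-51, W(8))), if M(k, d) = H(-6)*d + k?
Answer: -1/243 ≈ -0.0041152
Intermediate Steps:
W(E) = 3*E (W(E) = (5 - 2)*E = 3*E)
M(k, d) = k - 11*d (M(k, d) = (-5 - 6)*d + k = -11*d + k = k - 11*d)
1/(R(72) + M(-51, W(8))) = 1/(72 + (-51 - 33*8)) = 1/(72 + (-51 - 11*24)) = 1/(72 + (-51 - 264)) = 1/(72 - 315) = 1/(-243) = -1/243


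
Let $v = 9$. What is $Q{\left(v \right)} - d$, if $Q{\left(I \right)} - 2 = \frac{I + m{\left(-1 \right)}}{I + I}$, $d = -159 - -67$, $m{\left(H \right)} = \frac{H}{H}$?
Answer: $\frac{851}{9} \approx 94.556$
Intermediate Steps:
$m{\left(H \right)} = 1$
$d = -92$ ($d = -159 + 67 = -92$)
$Q{\left(I \right)} = 2 + \frac{1 + I}{2 I}$ ($Q{\left(I \right)} = 2 + \frac{I + 1}{I + I} = 2 + \frac{1 + I}{2 I}$)
$Q{\left(v \right)} - d = \frac{1 + 5 \cdot 9}{2 \cdot 9} - -92 = \frac{1}{2} \cdot \frac{1}{9} \left(1 + 45\right) + 92 = \frac{1}{2} \cdot \frac{1}{9} \cdot 46 + 92 = \frac{23}{9} + 92 = \frac{851}{9}$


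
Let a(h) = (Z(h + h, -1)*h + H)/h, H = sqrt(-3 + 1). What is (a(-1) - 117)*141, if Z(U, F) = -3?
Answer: -16920 - 141*I*sqrt(2) ≈ -16920.0 - 199.4*I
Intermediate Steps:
H = I*sqrt(2) (H = sqrt(-2) = I*sqrt(2) ≈ 1.4142*I)
a(h) = (-3*h + I*sqrt(2))/h
(a(-1) - 117)*141 = ((-3 + I*sqrt(2)/(-1)) - 117)*141 = ((-3 + I*sqrt(2)*(-1)) - 117)*141 = ((-3 - I*sqrt(2)) - 117)*141 = (-120 - I*sqrt(2))*141 = -16920 - 141*I*sqrt(2)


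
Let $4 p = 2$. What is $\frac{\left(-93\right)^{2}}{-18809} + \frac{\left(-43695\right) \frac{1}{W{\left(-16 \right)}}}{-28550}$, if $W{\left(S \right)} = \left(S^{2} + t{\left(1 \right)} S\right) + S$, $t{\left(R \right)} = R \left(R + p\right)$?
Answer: $- \frac{1166995421}{2577585360} \approx -0.45275$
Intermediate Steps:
$p = \frac{1}{2}$ ($p = \frac{1}{4} \cdot 2 = \frac{1}{2} \approx 0.5$)
$t{\left(R \right)} = R \left(\frac{1}{2} + R\right)$ ($t{\left(R \right)} = R \left(R + \frac{1}{2}\right) = R \left(\frac{1}{2} + R\right)$)
$W{\left(S \right)} = S^{2} + \frac{5 S}{2}$ ($W{\left(S \right)} = \left(S^{2} + 1 \left(\frac{1}{2} + 1\right) S\right) + S = \left(S^{2} + 1 \cdot \frac{3}{2} S\right) + S = \left(S^{2} + \frac{3 S}{2}\right) + S = S^{2} + \frac{5 S}{2}$)
$\frac{\left(-93\right)^{2}}{-18809} + \frac{\left(-43695\right) \frac{1}{W{\left(-16 \right)}}}{-28550} = \frac{\left(-93\right)^{2}}{-18809} + \frac{\left(-43695\right) \frac{1}{\frac{1}{2} \left(-16\right) \left(5 + 2 \left(-16\right)\right)}}{-28550} = 8649 \left(- \frac{1}{18809}\right) + - \frac{43695}{\frac{1}{2} \left(-16\right) \left(5 - 32\right)} \left(- \frac{1}{28550}\right) = - \frac{8649}{18809} + - \frac{43695}{\frac{1}{2} \left(-16\right) \left(-27\right)} \left(- \frac{1}{28550}\right) = - \frac{8649}{18809} + - \frac{43695}{216} \left(- \frac{1}{28550}\right) = - \frac{8649}{18809} + \left(-43695\right) \frac{1}{216} \left(- \frac{1}{28550}\right) = - \frac{8649}{18809} - - \frac{971}{137040} = - \frac{8649}{18809} + \frac{971}{137040} = - \frac{1166995421}{2577585360}$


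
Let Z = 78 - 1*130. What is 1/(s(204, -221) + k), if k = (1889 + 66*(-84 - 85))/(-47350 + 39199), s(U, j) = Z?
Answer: -8151/414587 ≈ -0.019661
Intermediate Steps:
Z = -52 (Z = 78 - 130 = -52)
s(U, j) = -52
k = 9265/8151 (k = (1889 + 66*(-169))/(-8151) = (1889 - 11154)*(-1/8151) = -9265*(-1/8151) = 9265/8151 ≈ 1.1367)
1/(s(204, -221) + k) = 1/(-52 + 9265/8151) = 1/(-414587/8151) = -8151/414587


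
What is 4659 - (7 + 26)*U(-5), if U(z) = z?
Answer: 4824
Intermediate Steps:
4659 - (7 + 26)*U(-5) = 4659 - (7 + 26)*(-5) = 4659 - 33*(-5) = 4659 - 1*(-165) = 4659 + 165 = 4824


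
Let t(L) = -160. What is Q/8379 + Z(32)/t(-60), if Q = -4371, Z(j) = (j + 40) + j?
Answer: -65449/55860 ≈ -1.1717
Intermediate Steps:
Z(j) = 40 + 2*j (Z(j) = (40 + j) + j = 40 + 2*j)
Q/8379 + Z(32)/t(-60) = -4371/8379 + (40 + 2*32)/(-160) = -4371*1/8379 + (40 + 64)*(-1/160) = -1457/2793 + 104*(-1/160) = -1457/2793 - 13/20 = -65449/55860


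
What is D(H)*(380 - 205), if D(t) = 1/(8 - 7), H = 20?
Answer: 175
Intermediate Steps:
D(t) = 1 (D(t) = 1/1 = 1)
D(H)*(380 - 205) = 1*(380 - 205) = 1*175 = 175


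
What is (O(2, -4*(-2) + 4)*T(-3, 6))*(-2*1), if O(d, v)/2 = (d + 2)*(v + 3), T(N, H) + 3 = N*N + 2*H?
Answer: -4320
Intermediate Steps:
T(N, H) = -3 + N² + 2*H (T(N, H) = -3 + (N*N + 2*H) = -3 + (N² + 2*H) = -3 + N² + 2*H)
O(d, v) = 2*(2 + d)*(3 + v) (O(d, v) = 2*((d + 2)*(v + 3)) = 2*((2 + d)*(3 + v)) = 2*(2 + d)*(3 + v))
(O(2, -4*(-2) + 4)*T(-3, 6))*(-2*1) = ((12 + 4*(-4*(-2) + 4) + 6*2 + 2*2*(-4*(-2) + 4))*(-3 + (-3)² + 2*6))*(-2*1) = ((12 + 4*(8 + 4) + 12 + 2*2*(8 + 4))*(-3 + 9 + 12))*(-2) = ((12 + 4*12 + 12 + 2*2*12)*18)*(-2) = ((12 + 48 + 12 + 48)*18)*(-2) = (120*18)*(-2) = 2160*(-2) = -4320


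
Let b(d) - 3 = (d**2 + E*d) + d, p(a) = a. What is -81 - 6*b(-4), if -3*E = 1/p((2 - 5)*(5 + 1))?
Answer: -1535/9 ≈ -170.56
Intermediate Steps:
E = 1/54 (E = -1/((2 - 5)*(5 + 1))/3 = -1/(3*((-3*6))) = -1/3/(-18) = -1/3*(-1/18) = 1/54 ≈ 0.018519)
b(d) = 3 + d**2 + 55*d/54 (b(d) = 3 + ((d**2 + d/54) + d) = 3 + (d**2 + 55*d/54) = 3 + d**2 + 55*d/54)
-81 - 6*b(-4) = -81 - 6*(3 + (-4)**2 + (55/54)*(-4)) = -81 - 6*(3 + 16 - 110/27) = -81 - 6*403/27 = -81 - 806/9 = -1535/9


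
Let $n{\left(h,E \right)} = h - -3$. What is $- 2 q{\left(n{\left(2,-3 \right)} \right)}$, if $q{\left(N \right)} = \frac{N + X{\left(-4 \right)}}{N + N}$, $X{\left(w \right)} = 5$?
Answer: $-2$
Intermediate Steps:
$n{\left(h,E \right)} = 3 + h$ ($n{\left(h,E \right)} = h + 3 = 3 + h$)
$q{\left(N \right)} = \frac{5 + N}{2 N}$ ($q{\left(N \right)} = \frac{N + 5}{N + N} = \frac{5 + N}{2 N}$)
$- 2 q{\left(n{\left(2,-3 \right)} \right)} = - 2 \frac{5 + \left(3 + 2\right)}{2 \left(3 + 2\right)} = - 2 \frac{5 + 5}{2 \cdot 5} = - 2 \cdot \frac{1}{2} \cdot \frac{1}{5} \cdot 10 = \left(-2\right) 1 = -2$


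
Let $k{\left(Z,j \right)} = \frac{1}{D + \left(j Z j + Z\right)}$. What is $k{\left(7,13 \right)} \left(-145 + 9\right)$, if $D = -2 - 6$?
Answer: $- \frac{68}{591} \approx -0.11506$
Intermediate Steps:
$D = -8$ ($D = -2 - 6 = -8$)
$k{\left(Z,j \right)} = \frac{1}{-8 + Z + Z j^{2}}$ ($k{\left(Z,j \right)} = \frac{1}{-8 + \left(j Z j + Z\right)} = \frac{1}{-8 + \left(Z j j + Z\right)} = \frac{1}{-8 + \left(Z j^{2} + Z\right)} = \frac{1}{-8 + \left(Z + Z j^{2}\right)} = \frac{1}{-8 + Z + Z j^{2}}$)
$k{\left(7,13 \right)} \left(-145 + 9\right) = \frac{-145 + 9}{-8 + 7 + 7 \cdot 13^{2}} = \frac{1}{-8 + 7 + 7 \cdot 169} \left(-136\right) = \frac{1}{-8 + 7 + 1183} \left(-136\right) = \frac{1}{1182} \left(-136\right) = - \frac{68}{591}$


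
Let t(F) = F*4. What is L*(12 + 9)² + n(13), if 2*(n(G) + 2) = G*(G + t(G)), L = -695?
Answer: -612149/2 ≈ -3.0607e+5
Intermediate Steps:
t(F) = 4*F
n(G) = -2 + 5*G²/2 (n(G) = -2 + (G*(G + 4*G))/2 = -2 + (G*(5*G))/2 = -2 + (5*G²)/2 = -2 + 5*G²/2)
L*(12 + 9)² + n(13) = -695*(12 + 9)² + (-2 + (5/2)*13²) = -695*21² + (-2 + (5/2)*169) = -695*441 + (-2 + 845/2) = -306495 + 841/2 = -612149/2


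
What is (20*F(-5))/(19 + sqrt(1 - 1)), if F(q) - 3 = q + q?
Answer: -140/19 ≈ -7.3684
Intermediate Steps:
F(q) = 3 + 2*q (F(q) = 3 + (q + q) = 3 + 2*q)
(20*F(-5))/(19 + sqrt(1 - 1)) = (20*(3 + 2*(-5)))/(19 + sqrt(1 - 1)) = (20*(3 - 10))/(19 + sqrt(0)) = (20*(-7))/(19 + 0) = -140/19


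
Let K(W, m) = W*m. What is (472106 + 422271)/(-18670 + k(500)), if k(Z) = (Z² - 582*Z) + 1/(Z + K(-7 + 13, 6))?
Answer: -479386072/31983119 ≈ -14.989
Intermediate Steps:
k(Z) = Z² + 1/(36 + Z) - 582*Z (k(Z) = (Z² - 582*Z) + 1/(Z + (-7 + 13)*6) = (Z² - 582*Z) + 1/(Z + 6*6) = (Z² - 582*Z) + 1/(Z + 36) = (Z² - 582*Z) + 1/(36 + Z) = Z² + 1/(36 + Z) - 582*Z)
(472106 + 422271)/(-18670 + k(500)) = (472106 + 422271)/(-18670 + (1 + 500³ - 20952*500 - 546*500²)/(36 + 500)) = 894377/(-18670 + (1 + 125000000 - 10476000 - 546*250000)/536) = 894377/(-18670 + (1 + 125000000 - 10476000 - 136500000)/536) = 894377/(-18670 + (1/536)*(-21975999)) = 894377/(-18670 - 21975999/536) = 894377/(-31983119/536) = 894377*(-536/31983119) = -479386072/31983119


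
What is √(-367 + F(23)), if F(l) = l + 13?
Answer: I*√331 ≈ 18.193*I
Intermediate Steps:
F(l) = 13 + l
√(-367 + F(23)) = √(-367 + (13 + 23)) = √(-367 + 36) = √(-331) = I*√331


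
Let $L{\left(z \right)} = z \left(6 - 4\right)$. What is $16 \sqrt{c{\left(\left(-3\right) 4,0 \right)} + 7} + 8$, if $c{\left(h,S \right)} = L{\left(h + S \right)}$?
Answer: $8 + 16 i \sqrt{17} \approx 8.0 + 65.97 i$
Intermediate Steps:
$L{\left(z \right)} = 2 z$ ($L{\left(z \right)} = z 2 = 2 z$)
$c{\left(h,S \right)} = 2 S + 2 h$ ($c{\left(h,S \right)} = 2 \left(h + S\right) = 2 \left(S + h\right) = 2 S + 2 h$)
$16 \sqrt{c{\left(\left(-3\right) 4,0 \right)} + 7} + 8 = 16 \sqrt{\left(2 \cdot 0 + 2 \left(\left(-3\right) 4\right)\right) + 7} + 8 = 16 \sqrt{\left(0 + 2 \left(-12\right)\right) + 7} + 8 = 16 \sqrt{\left(0 - 24\right) + 7} + 8 = 16 \sqrt{-24 + 7} + 8 = 16 \sqrt{-17} + 8 = 16 i \sqrt{17} + 8 = 8 + 16 i \sqrt{17}$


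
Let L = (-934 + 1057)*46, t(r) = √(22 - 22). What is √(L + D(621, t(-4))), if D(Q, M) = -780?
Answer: 3*√542 ≈ 69.843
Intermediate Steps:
t(r) = 0 (t(r) = √0 = 0)
L = 5658 (L = 123*46 = 5658)
√(L + D(621, t(-4))) = √(5658 - 780) = √4878 = 3*√542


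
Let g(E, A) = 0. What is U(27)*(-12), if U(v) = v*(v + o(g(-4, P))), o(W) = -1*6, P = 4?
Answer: -6804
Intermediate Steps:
o(W) = -6
U(v) = v*(-6 + v) (U(v) = v*(v - 6) = v*(-6 + v))
U(27)*(-12) = (27*(-6 + 27))*(-12) = (27*21)*(-12) = 567*(-12) = -6804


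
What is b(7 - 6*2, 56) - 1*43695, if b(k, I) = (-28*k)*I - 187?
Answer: -36042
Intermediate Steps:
b(k, I) = -187 - 28*I*k (b(k, I) = -28*I*k - 187 = -187 - 28*I*k)
b(7 - 6*2, 56) - 1*43695 = (-187 - 28*56*(7 - 6*2)) - 1*43695 = (-187 - 28*56*(7 - 12)) - 43695 = (-187 - 28*56*(-5)) - 43695 = (-187 + 7840) - 43695 = 7653 - 43695 = -36042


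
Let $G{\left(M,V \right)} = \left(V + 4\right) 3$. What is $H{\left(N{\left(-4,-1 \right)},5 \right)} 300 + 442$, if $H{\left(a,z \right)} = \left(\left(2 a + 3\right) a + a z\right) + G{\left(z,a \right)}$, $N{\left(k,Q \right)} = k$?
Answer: $442$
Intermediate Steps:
$G{\left(M,V \right)} = 12 + 3 V$ ($G{\left(M,V \right)} = \left(4 + V\right) 3 = 12 + 3 V$)
$H{\left(a,z \right)} = 12 + 3 a + a z + a \left(3 + 2 a\right)$ ($H{\left(a,z \right)} = \left(\left(2 a + 3\right) a + a z\right) + \left(12 + 3 a\right) = \left(\left(3 + 2 a\right) a + a z\right) + \left(12 + 3 a\right) = \left(a \left(3 + 2 a\right) + a z\right) + \left(12 + 3 a\right) = \left(a z + a \left(3 + 2 a\right)\right) + \left(12 + 3 a\right) = 12 + 3 a + a z + a \left(3 + 2 a\right)$)
$H{\left(N{\left(-4,-1 \right)},5 \right)} 300 + 442 = \left(12 + 2 \left(-4\right)^{2} + 6 \left(-4\right) - 20\right) 300 + 442 = \left(12 + 2 \cdot 16 - 24 - 20\right) 300 + 442 = \left(12 + 32 - 24 - 20\right) 300 + 442 = 0 \cdot 300 + 442 = 0 + 442 = 442$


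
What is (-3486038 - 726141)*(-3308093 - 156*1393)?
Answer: 14849620058779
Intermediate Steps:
(-3486038 - 726141)*(-3308093 - 156*1393) = -4212179*(-3308093 - 217308) = -4212179*(-3525401) = 14849620058779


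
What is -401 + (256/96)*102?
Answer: -129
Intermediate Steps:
-401 + (256/96)*102 = -401 + (256*(1/96))*102 = -401 + (8/3)*102 = -401 + 272 = -129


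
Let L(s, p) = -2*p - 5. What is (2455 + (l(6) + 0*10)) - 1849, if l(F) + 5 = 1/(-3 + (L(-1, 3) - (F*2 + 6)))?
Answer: 19231/32 ≈ 600.97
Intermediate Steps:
L(s, p) = -5 - 2*p
l(F) = -5 + 1/(-20 - 2*F) (l(F) = -5 + 1/(-3 + ((-5 - 2*3) - (F*2 + 6))) = -5 + 1/(-3 + ((-5 - 6) - (2*F + 6))) = -5 + 1/(-3 + (-11 - (6 + 2*F))) = -5 + 1/(-3 + (-11 + (-6 - 2*F))) = -5 + 1/(-3 + (-17 - 2*F)) = -5 + 1/(-20 - 2*F))
(2455 + (l(6) + 0*10)) - 1849 = (2455 + ((-101 - 10*6)/(2*(10 + 6)) + 0*10)) - 1849 = (2455 + ((½)*(-101 - 60)/16 + 0)) - 1849 = (2455 + ((½)*(1/16)*(-161) + 0)) - 1849 = (2455 + (-161/32 + 0)) - 1849 = (2455 - 161/32) - 1849 = 78399/32 - 1849 = 19231/32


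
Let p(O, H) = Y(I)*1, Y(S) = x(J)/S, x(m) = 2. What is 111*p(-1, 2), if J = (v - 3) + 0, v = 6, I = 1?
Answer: 222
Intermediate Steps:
J = 3 (J = (6 - 3) + 0 = 3 + 0 = 3)
Y(S) = 2/S
p(O, H) = 2 (p(O, H) = (2/1)*1 = (2*1)*1 = 2*1 = 2)
111*p(-1, 2) = 111*2 = 222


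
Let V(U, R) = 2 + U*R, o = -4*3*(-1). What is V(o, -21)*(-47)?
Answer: 11750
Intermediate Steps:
o = 12 (o = -12*(-1) = 12)
V(U, R) = 2 + R*U
V(o, -21)*(-47) = (2 - 21*12)*(-47) = (2 - 252)*(-47) = -250*(-47) = 11750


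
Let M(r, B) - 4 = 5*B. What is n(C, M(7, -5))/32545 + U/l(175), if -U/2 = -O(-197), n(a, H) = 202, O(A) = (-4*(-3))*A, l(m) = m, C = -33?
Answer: -30767482/1139075 ≈ -27.011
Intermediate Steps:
O(A) = 12*A
M(r, B) = 4 + 5*B
U = -4728 (U = -(-2)*12*(-197) = -(-2)*(-2364) = -2*2364 = -4728)
n(C, M(7, -5))/32545 + U/l(175) = 202/32545 - 4728/175 = -30767482/1139075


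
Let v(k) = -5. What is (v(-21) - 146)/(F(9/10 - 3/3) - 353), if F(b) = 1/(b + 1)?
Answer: 1359/3167 ≈ 0.42911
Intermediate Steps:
F(b) = 1/(1 + b)
(v(-21) - 146)/(F(9/10 - 3/3) - 353) = (-5 - 146)/(1/(1 + (9/10 - 3/3)) - 353) = -151/(1/(1 + (9*(⅒) - 3*⅓)) - 353) = -151/(1/(1 + (9/10 - 1)) - 353) = -151/(1/(1 - ⅒) - 353) = -151/(1/(9/10) - 353) = -151/(10/9 - 353) = -151/(-3167/9) = -151*(-9/3167) = 1359/3167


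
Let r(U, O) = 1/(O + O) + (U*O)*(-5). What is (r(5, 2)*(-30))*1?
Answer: 2985/2 ≈ 1492.5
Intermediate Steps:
r(U, O) = 1/(2*O) - 5*O*U (r(U, O) = 1/(2*O) + (O*U)*(-5) = 1/(2*O) - 5*O*U)
(r(5, 2)*(-30))*1 = (((½)/2 - 5*2*5)*(-30))*1 = (((½)*(½) - 50)*(-30))*1 = ((¼ - 50)*(-30))*1 = -199/4*(-30)*1 = (2985/2)*1 = 2985/2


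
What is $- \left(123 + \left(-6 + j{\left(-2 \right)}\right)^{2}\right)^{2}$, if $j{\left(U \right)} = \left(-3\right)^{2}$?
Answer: $-17424$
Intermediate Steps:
$j{\left(U \right)} = 9$
$- \left(123 + \left(-6 + j{\left(-2 \right)}\right)^{2}\right)^{2} = - \left(123 + \left(-6 + 9\right)^{2}\right)^{2} = - \left(123 + 3^{2}\right)^{2} = - \left(123 + 9\right)^{2} = - 132^{2} = \left(-1\right) 17424 = -17424$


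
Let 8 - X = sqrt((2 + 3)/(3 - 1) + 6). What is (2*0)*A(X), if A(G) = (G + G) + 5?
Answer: 0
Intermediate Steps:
X = 8 - sqrt(34)/2 (X = 8 - sqrt((2 + 3)/(3 - 1) + 6) = 8 - sqrt(5/2 + 6) = 8 - sqrt(17/2) = 8 - sqrt(34)/2 ≈ 5.0845)
A(G) = 5 + 2*G (A(G) = 2*G + 5 = 5 + 2*G)
(2*0)*A(X) = (2*0)*(5 + 2*(8 - sqrt(34)/2)) = 0*(5 + (16 - sqrt(34))) = 0*(21 - sqrt(34)) = 0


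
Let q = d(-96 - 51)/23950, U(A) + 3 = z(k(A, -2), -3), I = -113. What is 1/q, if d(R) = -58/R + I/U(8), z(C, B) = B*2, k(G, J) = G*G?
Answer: 10561950/5711 ≈ 1849.4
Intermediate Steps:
k(G, J) = G²
z(C, B) = 2*B
U(A) = -9 (U(A) = -3 + 2*(-3) = -3 - 6 = -9)
d(R) = 113/9 - 58/R (d(R) = -58/R - 113/(-9) = -58/R - 113*(-⅑) = -58/R + 113/9 = 113/9 - 58/R)
q = 5711/10561950 (q = (113/9 - 58/(-96 - 51))/23950 = (113/9 - 58/(-147))*(1/23950) = (113/9 - 58*(-1/147))*(1/23950) = (113/9 + 58/147)*(1/23950) = (5711/441)*(1/23950) = 5711/10561950 ≈ 0.00054071)
1/q = 1/(5711/10561950) = 10561950/5711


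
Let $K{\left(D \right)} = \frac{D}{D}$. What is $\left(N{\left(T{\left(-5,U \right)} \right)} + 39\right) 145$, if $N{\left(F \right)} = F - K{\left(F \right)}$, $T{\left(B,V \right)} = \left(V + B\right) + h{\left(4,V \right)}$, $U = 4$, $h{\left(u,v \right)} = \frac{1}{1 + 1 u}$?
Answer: $5394$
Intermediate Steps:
$K{\left(D \right)} = 1$
$h{\left(u,v \right)} = \frac{1}{1 + u}$
$T{\left(B,V \right)} = \frac{1}{5} + B + V$ ($T{\left(B,V \right)} = \left(V + B\right) + \frac{1}{1 + 4} = \left(B + V\right) + \frac{1}{5} = \frac{1}{5} + B + V$)
$N{\left(F \right)} = -1 + F$ ($N{\left(F \right)} = F - 1 = -1 + F$)
$\left(N{\left(T{\left(-5,U \right)} \right)} + 39\right) 145 = \left(\left(-1 + \left(\frac{1}{5} - 5 + 4\right)\right) + 39\right) 145 = \left(\left(-1 - \frac{4}{5}\right) + 39\right) 145 = \left(- \frac{9}{5} + 39\right) 145 = \frac{186}{5} \cdot 145 = 5394$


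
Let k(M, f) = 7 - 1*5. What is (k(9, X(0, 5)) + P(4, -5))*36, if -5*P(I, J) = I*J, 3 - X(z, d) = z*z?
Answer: 216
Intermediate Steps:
X(z, d) = 3 - z² (X(z, d) = 3 - z*z = 3 - z²)
k(M, f) = 2 (k(M, f) = 7 - 5 = 2)
P(I, J) = -I*J/5
(k(9, X(0, 5)) + P(4, -5))*36 = (2 - ⅕*4*(-5))*36 = (2 + 4)*36 = 6*36 = 216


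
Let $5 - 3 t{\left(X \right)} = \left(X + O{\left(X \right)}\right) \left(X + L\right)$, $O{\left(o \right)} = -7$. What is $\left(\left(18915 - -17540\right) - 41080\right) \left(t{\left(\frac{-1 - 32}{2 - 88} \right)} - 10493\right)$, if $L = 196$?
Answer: $\frac{344056622125}{7396} \approx 4.6519 \cdot 10^{7}$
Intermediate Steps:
$t{\left(X \right)} = \frac{5}{3} - \frac{\left(-7 + X\right) \left(196 + X\right)}{3}$ ($t{\left(X \right)} = \frac{5}{3} - \frac{\left(X - 7\right) \left(X + 196\right)}{3} = \frac{5}{3} - \frac{\left(-7 + X\right) \left(196 + X\right)}{3}$)
$\left(\left(18915 - -17540\right) - 41080\right) \left(t{\left(\frac{-1 - 32}{2 - 88} \right)} - 10493\right) = \left(\left(18915 - -17540\right) - 41080\right) \left(\left(459 - 63 \frac{-1 - 32}{2 - 88} - \frac{\left(\frac{-1 - 32}{2 - 88}\right)^{2}}{3}\right) - 10493\right) = \left(\left(18915 + 17540\right) - 41080\right) \left(\left(459 - 63 \left(- \frac{33}{-86}\right) - \frac{\left(- \frac{33}{-86}\right)^{2}}{3}\right) - 10493\right) = \left(36455 - 41080\right) \left(\left(459 - 63 \left(\left(-33\right) \left(- \frac{1}{86}\right)\right) - \frac{\left(\left(-33\right) \left(- \frac{1}{86}\right)\right)^{2}}{3}\right) - 10493\right) = - 4625 \left(\left(459 - \frac{2079}{86} - \frac{\left(\frac{33}{86}\right)^{2}}{3}\right) - 10493\right) = - 4625 \left(\left(459 - \frac{2079}{86} - \frac{363}{7396}\right) - 10493\right) = - 4625 \left(\frac{3215607}{7396} - 10493\right) = \left(-4625\right) \left(- \frac{74390621}{7396}\right) = \frac{344056622125}{7396}$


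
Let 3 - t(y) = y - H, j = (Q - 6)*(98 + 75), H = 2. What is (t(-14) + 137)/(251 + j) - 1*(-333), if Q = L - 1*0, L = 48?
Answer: 2503317/7517 ≈ 333.02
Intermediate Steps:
Q = 48 (Q = 48 - 1*0 = 48 + 0 = 48)
j = 7266 (j = (48 - 6)*(98 + 75) = 42*173 = 7266)
t(y) = 5 - y (t(y) = 3 - (y - 1*2) = 3 - (y - 2) = 3 - (-2 + y) = 3 + (2 - y) = 5 - y)
(t(-14) + 137)/(251 + j) - 1*(-333) = ((5 - 1*(-14)) + 137)/(251 + 7266) - 1*(-333) = ((5 + 14) + 137)/7517 + 333 = (19 + 137)*(1/7517) + 333 = 156*(1/7517) + 333 = 156/7517 + 333 = 2503317/7517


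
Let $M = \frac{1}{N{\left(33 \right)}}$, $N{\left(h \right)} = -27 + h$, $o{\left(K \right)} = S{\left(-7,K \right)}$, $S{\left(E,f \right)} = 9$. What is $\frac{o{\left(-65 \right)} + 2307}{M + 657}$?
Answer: $\frac{13896}{3943} \approx 3.5242$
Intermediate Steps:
$o{\left(K \right)} = 9$
$M = \frac{1}{6}$ ($M = \frac{1}{-27 + 33} = \frac{1}{6} \approx 0.16667$)
$\frac{o{\left(-65 \right)} + 2307}{M + 657} = \frac{9 + 2307}{\frac{1}{6} + 657} = \frac{2316}{\frac{3943}{6}} = 2316 \cdot \frac{6}{3943} = \frac{13896}{3943}$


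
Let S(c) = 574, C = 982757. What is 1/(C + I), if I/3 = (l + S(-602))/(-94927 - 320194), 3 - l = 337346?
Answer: 415121/407964078904 ≈ 1.0175e-6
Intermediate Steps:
l = -337343 (l = 3 - 1*337346 = 3 - 337346 = -337343)
I = 1010307/415121 (I = 3*((-337343 + 574)/(-94927 - 320194)) = 3*(-336769/(-415121)) = 3*(-336769*(-1/415121)) = 3*(336769/415121) = 1010307/415121 ≈ 2.4338)
1/(C + I) = 1/(982757 + 1010307/415121) = 1/(407964078904/415121) = 415121/407964078904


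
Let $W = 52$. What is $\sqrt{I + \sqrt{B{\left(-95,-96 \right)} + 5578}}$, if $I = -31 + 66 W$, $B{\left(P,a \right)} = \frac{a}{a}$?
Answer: $\sqrt{3401 + \sqrt{5579}} \approx 58.955$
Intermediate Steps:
$B{\left(P,a \right)} = 1$
$I = 3401$ ($I = -31 + 66 \cdot 52 = -31 + 3432 = 3401$)
$\sqrt{I + \sqrt{B{\left(-95,-96 \right)} + 5578}} = \sqrt{3401 + \sqrt{1 + 5578}} = \sqrt{3401 + \sqrt{5579}}$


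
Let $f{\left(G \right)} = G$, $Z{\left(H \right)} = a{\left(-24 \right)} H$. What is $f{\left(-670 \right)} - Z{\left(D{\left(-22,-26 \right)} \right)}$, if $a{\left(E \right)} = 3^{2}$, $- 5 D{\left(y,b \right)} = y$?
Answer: $- \frac{3548}{5} \approx -709.6$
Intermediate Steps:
$D{\left(y,b \right)} = - \frac{y}{5}$
$a{\left(E \right)} = 9$
$Z{\left(H \right)} = 9 H$
$f{\left(-670 \right)} - Z{\left(D{\left(-22,-26 \right)} \right)} = -670 - 9 \left(\left(- \frac{1}{5}\right) \left(-22\right)\right) = -670 - 9 \cdot \frac{22}{5} = -670 - \frac{198}{5} = - \frac{3548}{5}$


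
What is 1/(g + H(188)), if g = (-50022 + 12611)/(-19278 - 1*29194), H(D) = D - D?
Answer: 48472/37411 ≈ 1.2957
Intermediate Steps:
H(D) = 0
g = 37411/48472 (g = -37411/(-19278 - 29194) = -37411/(-48472) = -37411*(-1/48472) = 37411/48472 ≈ 0.77181)
1/(g + H(188)) = 1/(37411/48472 + 0) = 1/(37411/48472) = 48472/37411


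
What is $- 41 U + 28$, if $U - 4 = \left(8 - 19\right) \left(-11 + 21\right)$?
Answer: $4374$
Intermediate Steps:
$U = -106$ ($U = 4 + \left(8 - 19\right) \left(-11 + 21\right) = 4 - 110 = -106$)
$- 41 U + 28 = \left(-41\right) \left(-106\right) + 28 = 4346 + 28 = 4374$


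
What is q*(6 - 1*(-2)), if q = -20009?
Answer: -160072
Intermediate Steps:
q*(6 - 1*(-2)) = -20009*(6 - 1*(-2)) = -20009*(6 + 2) = -20009*8 = -160072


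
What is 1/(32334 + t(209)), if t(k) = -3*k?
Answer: 1/31707 ≈ 3.1539e-5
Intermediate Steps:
1/(32334 + t(209)) = 1/(32334 - 3*209) = 1/(32334 - 627) = 1/31707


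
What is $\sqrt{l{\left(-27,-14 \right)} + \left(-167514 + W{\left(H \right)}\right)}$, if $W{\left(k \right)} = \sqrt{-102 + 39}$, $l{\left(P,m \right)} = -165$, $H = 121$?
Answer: $\sqrt{-167679 + 3 i \sqrt{7}} \approx 0.0097 + 409.49 i$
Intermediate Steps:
$W{\left(k \right)} = 3 i \sqrt{7}$ ($W{\left(k \right)} = \sqrt{-63} = 3 i \sqrt{7}$)
$\sqrt{l{\left(-27,-14 \right)} + \left(-167514 + W{\left(H \right)}\right)} = \sqrt{-165 - \left(167514 - 3 i \sqrt{7}\right)} = \sqrt{-167679 + 3 i \sqrt{7}}$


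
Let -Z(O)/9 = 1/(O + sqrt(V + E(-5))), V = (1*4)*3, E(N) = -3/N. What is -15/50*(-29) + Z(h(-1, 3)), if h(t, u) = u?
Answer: 81/5 - 3*sqrt(35)/2 ≈ 7.3259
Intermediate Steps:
V = 12 (V = 4*3 = 12)
Z(O) = -9/(O + 3*sqrt(35)/5) (Z(O) = -9/(O + sqrt(12 - 3/(-5))) = -9/(O + sqrt(12 - 3*(-1/5))) = -9/(O + sqrt(12 + 3/5)) = -9/(O + sqrt(63/5)) = -9/(O + 3*sqrt(35)/5))
-15/50*(-29) + Z(h(-1, 3)) = -15/50*(-29) - 45/(3*sqrt(35) + 5*3) = -15*1/50*(-29) - 45/(3*sqrt(35) + 15) = -3/10*(-29) - 45/(15 + 3*sqrt(35)) = 87/10 - 45/(15 + 3*sqrt(35))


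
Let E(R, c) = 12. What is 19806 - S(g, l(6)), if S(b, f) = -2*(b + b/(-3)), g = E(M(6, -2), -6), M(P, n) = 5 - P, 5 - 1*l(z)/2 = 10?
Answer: 19822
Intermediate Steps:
l(z) = -10 (l(z) = 10 - 2*10 = 10 - 20 = -10)
g = 12
S(b, f) = -4*b/3 (S(b, f) = -2*(b + b*(-1/3)) = -2*(b - b/3) = -4*b/3)
19806 - S(g, l(6)) = 19806 - (-4)*12/3 = 19806 - 1*(-16) = 19806 + 16 = 19822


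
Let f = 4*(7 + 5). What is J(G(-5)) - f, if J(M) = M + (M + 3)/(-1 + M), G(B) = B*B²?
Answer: -10838/63 ≈ -172.03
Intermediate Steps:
G(B) = B³
f = 48 (f = 4*12 = 48)
J(M) = M + (3 + M)/(-1 + M)
J(G(-5)) - f = (3 + ((-5)³)²)/(-1 + (-5)³) - 1*48 = (3 + (-125)²)/(-1 - 125) - 48 = (3 + 15625)/(-126) - 48 = -1/126*15628 - 48 = -7814/63 - 48 = -10838/63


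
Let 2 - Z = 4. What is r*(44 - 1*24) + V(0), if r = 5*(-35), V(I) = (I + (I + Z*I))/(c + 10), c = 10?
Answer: -3500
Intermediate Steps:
Z = -2 (Z = 2 - 1*4 = 2 - 4 = -2)
V(I) = 0 (V(I) = (I + (I - 2*I))/(10 + 10) = (I - I)/20 = 0*(1/20) = 0)
r = -175
r*(44 - 1*24) + V(0) = -175*(44 - 1*24) + 0 = -175*(44 - 24) + 0 = -175*20 + 0 = -3500 + 0 = -3500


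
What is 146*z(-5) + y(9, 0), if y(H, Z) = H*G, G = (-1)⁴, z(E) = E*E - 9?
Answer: 2345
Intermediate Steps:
z(E) = -9 + E² (z(E) = E² - 9 = -9 + E²)
G = 1
y(H, Z) = H (y(H, Z) = H*1 = H)
146*z(-5) + y(9, 0) = 146*(-9 + (-5)²) + 9 = 146*(-9 + 25) + 9 = 146*16 + 9 = 2336 + 9 = 2345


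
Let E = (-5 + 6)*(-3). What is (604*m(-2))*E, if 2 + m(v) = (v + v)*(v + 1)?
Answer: -3624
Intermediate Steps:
E = -3 (E = 1*(-3) = -3)
m(v) = -2 + 2*v*(1 + v) (m(v) = -2 + (v + v)*(v + 1) = -2 + (2*v)*(1 + v) = -2 + 2*v*(1 + v))
(604*m(-2))*E = (604*(-2 + 2*(-2) + 2*(-2)²))*(-3) = (604*(-2 - 4 + 2*4))*(-3) = (604*(-2 - 4 + 8))*(-3) = (604*2)*(-3) = 1208*(-3) = -3624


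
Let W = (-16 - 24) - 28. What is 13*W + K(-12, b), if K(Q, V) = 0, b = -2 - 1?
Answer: -884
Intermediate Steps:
b = -3
W = -68 (W = -40 - 28 = -68)
13*W + K(-12, b) = 13*(-68) + 0 = -884 + 0 = -884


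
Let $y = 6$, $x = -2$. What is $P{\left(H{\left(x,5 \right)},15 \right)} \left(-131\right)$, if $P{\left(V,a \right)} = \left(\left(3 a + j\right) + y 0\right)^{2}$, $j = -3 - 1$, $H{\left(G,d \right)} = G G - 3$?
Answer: $-220211$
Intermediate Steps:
$H{\left(G,d \right)} = -3 + G^{2}$ ($H{\left(G,d \right)} = G^{2} - 3 = -3 + G^{2}$)
$j = -4$ ($j = -3 - 1 = -4$)
$P{\left(V,a \right)} = \left(-4 + 3 a\right)^{2}$ ($P{\left(V,a \right)} = \left(\left(3 a - 4\right) + 6 \cdot 0\right)^{2} = \left(\left(-4 + 3 a\right) + 0\right)^{2} = \left(-4 + 3 a\right)^{2}$)
$P{\left(H{\left(x,5 \right)},15 \right)} \left(-131\right) = \left(-4 + 3 \cdot 15\right)^{2} \left(-131\right) = \left(-4 + 45\right)^{2} \left(-131\right) = 41^{2} \left(-131\right) = 1681 \left(-131\right) = -220211$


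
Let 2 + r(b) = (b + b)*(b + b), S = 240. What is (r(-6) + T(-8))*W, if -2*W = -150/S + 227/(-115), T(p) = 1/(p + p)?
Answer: 5429961/29440 ≈ 184.44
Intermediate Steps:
r(b) = -2 + 4*b² (r(b) = -2 + (b + b)*(b + b) = -2 + (2*b)*(2*b) = -2 + 4*b²)
T(p) = 1/(2*p)
W = 2391/1840 (W = -(-150/240 + 227/(-115))/2 = -(-150*1/240 + 227*(-1/115))/2 = -(-5/8 - 227/115)/2 = -½*(-2391/920) = 2391/1840 ≈ 1.2995)
(r(-6) + T(-8))*W = ((-2 + 4*(-6)²) + (½)/(-8))*(2391/1840) = ((-2 + 4*36) + (½)*(-⅛))*(2391/1840) = ((-2 + 144) - 1/16)*(2391/1840) = (142 - 1/16)*(2391/1840) = (2271/16)*(2391/1840) = 5429961/29440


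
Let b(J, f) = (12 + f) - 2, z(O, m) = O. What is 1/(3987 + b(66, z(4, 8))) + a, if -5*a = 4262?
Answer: -17052257/20005 ≈ -852.40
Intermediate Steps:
b(J, f) = 10 + f
a = -4262/5 (a = -1/5*4262 = -4262/5 ≈ -852.40)
1/(3987 + b(66, z(4, 8))) + a = 1/(3987 + (10 + 4)) - 4262/5 = 1/(3987 + 14) - 4262/5 = 1/4001 - 4262/5 = -17052257/20005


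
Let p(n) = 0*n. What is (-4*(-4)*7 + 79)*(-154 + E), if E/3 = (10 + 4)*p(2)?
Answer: -29414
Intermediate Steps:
p(n) = 0
E = 0 (E = 3*((10 + 4)*0) = 3*(14*0) = 3*0 = 0)
(-4*(-4)*7 + 79)*(-154 + E) = (-4*(-4)*7 + 79)*(-154 + 0) = (16*7 + 79)*(-154) = (112 + 79)*(-154) = 191*(-154) = -29414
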